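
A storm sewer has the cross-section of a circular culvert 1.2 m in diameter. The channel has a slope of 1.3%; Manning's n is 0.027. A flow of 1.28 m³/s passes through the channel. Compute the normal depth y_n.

Manning's equation rearranged: A R^(2/3) = nQ / (1·√S) = 0.027 × 1.28 / (√0.013) = 0.3031.
Trying y = 0.813 m: A R^(2/3) = 0.4062 — over.
Trying y = 0.565 m: A R^(2/3) = 0.2285 — short.
Trying y = 0.669 m: A R^(2/3) = 0.3034 — ≈ 0.3031.

y_n = 0.669 m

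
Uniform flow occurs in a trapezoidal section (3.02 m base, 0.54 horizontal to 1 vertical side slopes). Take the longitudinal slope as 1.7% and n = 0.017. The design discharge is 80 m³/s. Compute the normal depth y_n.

Manning's equation rearranged: A R^(2/3) = nQ / (1·√S) = 0.017 × 80 / (√0.017) = 10.43.
At y = 1.64 m: A R^(2/3) = 6.187 — short.
At y = 2.23 m: A R^(2/3) = 10.43 — ≈ 10.43.

y_n = 2.23 m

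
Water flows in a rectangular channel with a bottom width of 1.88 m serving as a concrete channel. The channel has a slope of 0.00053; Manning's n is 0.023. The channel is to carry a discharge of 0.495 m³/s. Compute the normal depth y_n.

Manning's equation rearranged: A R^(2/3) = nQ / (1·√S) = 0.023 × 0.495 / (√0.00053) = 0.4945.
Try y = 0.433 m: A R^(2/3) = 0.3619 — too small.
Try y = 0.615 m: A R^(2/3) = 0.5978 — too large.
Try y = 0.538 m: A R^(2/3) = 0.4948 — ≈ 0.4945.

y_n = 0.538 m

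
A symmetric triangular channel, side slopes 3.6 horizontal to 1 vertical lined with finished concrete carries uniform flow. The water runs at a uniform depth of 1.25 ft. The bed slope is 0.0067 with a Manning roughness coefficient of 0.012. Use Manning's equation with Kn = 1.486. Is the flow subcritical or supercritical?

supercritical

For a triangular section with side slope z = 3.6: A = zy² = 3.6×1.25² = 5.625 ft²; P = 2y√(1+z²) = 2×1.25×3.736 = 9.341 ft.
Hydraulic radius R = A/P = 5.625/9.341 = 0.6022 ft.
V = (1.486/n) R^(2/3) √S = (1.486/0.012) × 0.6022^(2/3) × √0.0067 = 7.228 ft/s. Hydraulic depth D_h = A/T = 5.625/9 = 0.625 ft.
Froude number Fr = V/√(g·D_h) = 7.228/√(32.2×0.625) = 1.61, which is greater than 1, so the flow is supercritical.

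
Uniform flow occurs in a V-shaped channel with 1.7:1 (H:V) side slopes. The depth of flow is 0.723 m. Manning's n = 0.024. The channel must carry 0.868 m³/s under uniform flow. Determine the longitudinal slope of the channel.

For a triangular section with side slope z = 1.7: A = zy² = 1.7×0.723² = 0.8886 m²; P = 2y√(1+z²) = 2×0.723×1.972 = 2.852 m.
Hydraulic radius R = A/P = 0.8886/2.852 = 0.3116 m.
From Manning's equation, S = [nQ / (1 A R^(2/3))]² = [0.024 × 0.868 / (1 × 0.8886 × 0.3116^(2/3))]² = 0.0026.

S = 0.0026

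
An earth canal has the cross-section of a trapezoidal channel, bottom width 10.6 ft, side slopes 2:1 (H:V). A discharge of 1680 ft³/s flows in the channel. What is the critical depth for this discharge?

At critical depth, Q² T / (g A³) = 1, i.e. A³/T = Q²/g = 1680²/32.2 = 87650.
Try y = 6.83 ft: A³/T = 120000 — too large.
Try y = 6.31 ft: A³/T = 87760 — ≈ 87650.

y_c = 6.31 ft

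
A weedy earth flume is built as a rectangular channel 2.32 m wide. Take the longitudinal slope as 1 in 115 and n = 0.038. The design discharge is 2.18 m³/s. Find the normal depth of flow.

Manning's equation rearranged: A R^(2/3) = nQ / (1·√S) = 0.038 × 2.18 / (√0.008696) = 0.8884.
Try y = 0.748 m: A R^(2/3) = 1.026 — over.
Try y = 0.55 m: A R^(2/3) = 0.6613 — short.
Try y = 0.675 m: A R^(2/3) = 0.8876 — ≈ 0.8884.

y_n = 0.675 m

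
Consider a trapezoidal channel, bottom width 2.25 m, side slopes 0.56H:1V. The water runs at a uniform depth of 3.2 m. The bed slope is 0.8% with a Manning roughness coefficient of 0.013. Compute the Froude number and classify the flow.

With bottom width b = 2.25 m and side slope z = 0.56: A = (b + zy)y = (2.25 + 0.56×3.2)×3.2 = 12.93 m²; P = b + 2y√(1+z²) = 2.25 + 2×3.2×1.146 = 9.585 m.
Hydraulic radius R = A/P = 12.93/9.585 = 1.349 m.
V = (1/n) R^(2/3) √S = (1/0.013) × 1.349^(2/3) × √0.008 = 8.402 m/s. Hydraulic depth D_h = A/T = 12.93/5.834 = 2.217 m.
Froude number Fr = V/√(g·D_h) = 8.402/√(9.81×2.217) = 1.8, which is greater than 1, so the flow is supercritical.

supercritical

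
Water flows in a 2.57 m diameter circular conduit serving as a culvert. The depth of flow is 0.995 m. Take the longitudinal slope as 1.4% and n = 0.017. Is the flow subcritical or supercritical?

supercritical

For a circular section of diameter D = 2.57 m at depth y = 0.995 m, the central angle is θ = 2 arccos(1 − 2y/D) = 2.686 rad. Then A = (D²/8)(θ − sin θ) = 1.855 m² and P = Dθ/2 = 3.452 m.
Hydraulic radius R = A/P = 1.855/3.452 = 0.5373 m.
V = (1/n) R^(2/3) √S = (1/0.017) × 0.5373^(2/3) × √0.014 = 4.6 m/s. Hydraulic depth D_h = A/T = 1.855/2.504 = 0.7408 m.
Froude number Fr = V/√(g·D_h) = 4.6/√(9.81×0.7408) = 1.71, which is greater than 1, so the flow is supercritical.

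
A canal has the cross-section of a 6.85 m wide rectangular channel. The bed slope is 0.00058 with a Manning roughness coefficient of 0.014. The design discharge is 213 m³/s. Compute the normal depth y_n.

Manning's equation rearranged: A R^(2/3) = nQ / (1·√S) = 0.014 × 213 / (√0.00058) = 123.8.
Try y = 7.74 m: A R^(2/3) = 94.36 — short.
Try y = 10.9 m: A R^(2/3) = 141.4 — over.
Try y = 9.73 m: A R^(2/3) = 123.9 — close enough.

y_n = 9.73 m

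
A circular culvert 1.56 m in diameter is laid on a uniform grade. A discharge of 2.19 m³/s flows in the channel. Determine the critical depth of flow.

y_c = 0.753 m

At critical depth, Q² T / (g A³) = 1, i.e. A³/T = Q²/g = 2.19²/9.81 = 0.4889.
Trying y = 0.601 m: A³/T = 0.2061 — low.
Trying y = 0.912 m: A³/T = 1.017 — high.
Trying y = 0.753 m: A³/T = 0.489 — matches.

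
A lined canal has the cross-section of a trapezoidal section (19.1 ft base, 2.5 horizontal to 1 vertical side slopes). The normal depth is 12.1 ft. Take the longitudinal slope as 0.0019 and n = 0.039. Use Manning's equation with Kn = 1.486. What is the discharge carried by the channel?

Q = 3660 ft³/s

With bottom width b = 19.1 ft and side slope z = 2.5: A = (b + zy)y = (19.1 + 2.5×12.1)×12.1 = 597.1 ft²; P = b + 2y√(1+z²) = 19.1 + 2×12.1×2.693 = 84.26 ft.
Hydraulic radius R = A/P = 597.1/84.26 = 7.087 ft.
Manning's equation: Q = (1.486/n) A R^(2/3) S^(1/2) = (1.486/0.039) × 597.1 × 7.087^(2/3) × 0.0019^(1/2) = 3660 ft³/s.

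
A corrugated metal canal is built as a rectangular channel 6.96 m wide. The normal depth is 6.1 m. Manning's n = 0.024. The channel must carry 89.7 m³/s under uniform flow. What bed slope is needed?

S = 0.00089

Flow area A = b·y = 6.96 × 6.1 = 42.46 m². Wetted perimeter P = b + 2y = 6.96 + 2×6.1 = 19.16 m.
Hydraulic radius R = A/P = 42.46/19.16 = 2.216 m.
From Manning's equation, S = [nQ / (1 A R^(2/3))]² = [0.024 × 89.7 / (1 × 42.46 × 2.216^(2/3))]² = 0.00089.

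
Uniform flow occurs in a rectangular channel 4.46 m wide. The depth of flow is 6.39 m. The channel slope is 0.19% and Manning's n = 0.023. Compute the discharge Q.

Flow area A = b·y = 4.46 × 6.39 = 28.5 m². Wetted perimeter P = b + 2y = 4.46 + 2×6.39 = 17.24 m.
Hydraulic radius R = A/P = 28.5/17.24 = 1.653 m.
Manning's equation: Q = (1/n) A R^(2/3) S^(1/2) = (1/0.023) × 28.5 × 1.653^(2/3) × 0.0019^(1/2) = 75.5 m³/s.

Q = 75.5 m³/s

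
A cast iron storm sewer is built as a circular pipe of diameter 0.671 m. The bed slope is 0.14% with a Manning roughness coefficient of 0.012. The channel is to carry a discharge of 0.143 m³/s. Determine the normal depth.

y_n = 0.306 m

Manning's equation rearranged: A R^(2/3) = nQ / (1·√S) = 0.012 × 0.143 / (√0.0014) = 0.04586.
At y = 0.219 m: A R^(2/3) = 0.02477 — short.
At y = 0.345 m: A R^(2/3) = 0.05637 — over.
At y = 0.306 m: A R^(2/3) = 0.04587 — ≈ 0.04586.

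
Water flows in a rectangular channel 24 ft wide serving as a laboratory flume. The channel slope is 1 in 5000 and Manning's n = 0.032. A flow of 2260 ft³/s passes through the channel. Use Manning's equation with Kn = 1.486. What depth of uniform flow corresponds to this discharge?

Manning's equation rearranged: A R^(2/3) = nQ / (1.486·√S) = 0.032 × 2260 / (1.486 × √0.0002) = 3441.
Try y = 42.1 ft: A R^(2/3) = 4481 — high.
Try y = 25.9 ft: A R^(2/3) = 2528 — low.
Try y = 33.5 ft: A R^(2/3) = 3436 — matches.

y_n = 33.5 ft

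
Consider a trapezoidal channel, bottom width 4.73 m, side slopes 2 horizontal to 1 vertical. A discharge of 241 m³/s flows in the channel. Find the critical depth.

y_c = 3.93 m

At critical depth, Q² T / (g A³) = 1, i.e. A³/T = Q²/g = 241²/9.81 = 5921.
Trying y = 4.7 m: A³/T = 12450 — too large.
Trying y = 3.93 m: A³/T = 5923 — ≈ 5921.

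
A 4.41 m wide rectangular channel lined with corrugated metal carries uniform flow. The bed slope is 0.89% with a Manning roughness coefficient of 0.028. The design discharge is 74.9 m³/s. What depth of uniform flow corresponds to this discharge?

Manning's equation rearranged: A R^(2/3) = nQ / (1·√S) = 0.028 × 74.9 / (√0.0089) = 22.23.
At y = 4.76 m: A R^(2/3) = 27.59 — too large.
At y = 2.86 m: A R^(2/3) = 14.6 — too small.
At y = 3.99 m: A R^(2/3) = 22.23 — ≈ 22.23.

y_n = 3.99 m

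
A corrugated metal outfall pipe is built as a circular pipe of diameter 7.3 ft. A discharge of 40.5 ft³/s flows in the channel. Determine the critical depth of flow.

y_c = 1.59 ft

At critical depth, Q² T / (g A³) = 1, i.e. A³/T = Q²/g = 40.5²/32.2 = 50.94.
Trying y = 1.78 ft: A³/T = 78.62 — over.
Trying y = 1.21 ft: A³/T = 17.34 — short.
Trying y = 1.59 ft: A³/T = 50.6 — close enough.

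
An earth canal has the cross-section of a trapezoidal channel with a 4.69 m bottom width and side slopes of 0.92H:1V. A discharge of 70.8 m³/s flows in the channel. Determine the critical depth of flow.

y_c = 2.42 m

At critical depth, Q² T / (g A³) = 1, i.e. A³/T = Q²/g = 70.8²/9.81 = 511.
Try y = 1.95 m: A³/T = 244.2 — low.
Try y = 2.76 m: A³/T = 813.2 — high.
Try y = 2.42 m: A³/T = 512.9 — matches.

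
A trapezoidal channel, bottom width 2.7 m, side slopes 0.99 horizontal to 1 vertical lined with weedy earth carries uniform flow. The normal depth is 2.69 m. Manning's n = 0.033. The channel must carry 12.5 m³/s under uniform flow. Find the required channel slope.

S = 0.00052

With bottom width b = 2.7 m and side slope z = 0.99: A = (b + zy)y = (2.7 + 0.99×2.69)×2.69 = 14.43 m²; P = b + 2y√(1+z²) = 2.7 + 2×2.69×1.407 = 10.27 m.
Hydraulic radius R = A/P = 14.43/10.27 = 1.405 m.
From Manning's equation, S = [nQ / (1 A R^(2/3))]² = [0.033 × 12.5 / (1 × 14.43 × 1.405^(2/3))]² = 0.00052.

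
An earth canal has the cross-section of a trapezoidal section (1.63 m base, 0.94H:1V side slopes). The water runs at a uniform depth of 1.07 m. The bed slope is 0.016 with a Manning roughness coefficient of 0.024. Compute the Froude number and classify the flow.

supercritical

With bottom width b = 1.63 m and side slope z = 0.94: A = (b + zy)y = (1.63 + 0.94×1.07)×1.07 = 2.82 m²; P = b + 2y√(1+z²) = 1.63 + 2×1.07×1.372 = 4.567 m.
Hydraulic radius R = A/P = 2.82/4.567 = 0.6175 m.
V = (1/n) R^(2/3) √S = (1/0.024) × 0.6175^(2/3) × √0.016 = 3.822 m/s. Hydraulic depth D_h = A/T = 2.82/3.642 = 0.7745 m.
Froude number Fr = V/√(g·D_h) = 3.822/√(9.81×0.7745) = 1.39, which is greater than 1, so the flow is supercritical.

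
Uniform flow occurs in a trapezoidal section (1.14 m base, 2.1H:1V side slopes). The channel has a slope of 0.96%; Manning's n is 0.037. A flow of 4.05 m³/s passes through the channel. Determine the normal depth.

y_n = 0.847 m

Manning's equation rearranged: A R^(2/3) = nQ / (1·√S) = 0.037 × 4.05 / (√0.0096) = 1.529.
Trying y = 1.02 m: A R^(2/3) = 2.298 — too large.
Trying y = 0.642 m: A R^(2/3) = 0.8485 — too small.
Trying y = 0.847 m: A R^(2/3) = 1.529 — matches.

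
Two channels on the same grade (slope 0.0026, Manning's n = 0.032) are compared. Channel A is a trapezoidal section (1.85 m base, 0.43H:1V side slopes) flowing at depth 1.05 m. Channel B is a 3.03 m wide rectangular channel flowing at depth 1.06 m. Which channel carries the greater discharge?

channel B

Channel A: With bottom width b = 1.85 m and side slope z = 0.43: A = (b + zy)y = (1.85 + 0.43×1.05)×1.05 = 2.417 m²; P = b + 2y√(1+z²) = 1.85 + 2×1.05×1.089 = 4.136 m. Hydraulic radius R = A/P = 2.417/4.136 = 0.5843 m. Q_A = (1/0.032)·2.417·0.5843^(2/3)·√0.0026 = 2.691 m³/s.
Channel B: Flow area A = b·y = 3.03 × 1.06 = 3.212 m². Wetted perimeter P = b + 2y = 3.03 + 2×1.06 = 5.15 m. Hydraulic radius R = A/P = 3.212/5.15 = 0.6237 m. Q_B = (1/0.032)·3.212·0.6237^(2/3)·√0.0026 = 3.736 m³/s.
Q_A = 2.691 m³/s vs Q_B = 3.736 m³/s, so channel B carries more.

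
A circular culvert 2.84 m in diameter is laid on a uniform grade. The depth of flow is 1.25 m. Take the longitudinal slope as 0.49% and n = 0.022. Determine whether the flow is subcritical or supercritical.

For a circular section of diameter D = 2.84 m at depth y = 1.25 m, the central angle is θ = 2 arccos(1 − 2y/D) = 2.902 rad. Then A = (D²/8)(θ − sin θ) = 2.686 m² and P = Dθ/2 = 4.12 m.
Hydraulic radius R = A/P = 2.686/4.12 = 0.6518 m.
V = (1/n) R^(2/3) √S = (1/0.022) × 0.6518^(2/3) × √0.0049 = 2.392 m/s. Hydraulic depth D_h = A/T = 2.686/2.82 = 0.9525 m.
Froude number Fr = V/√(g·D_h) = 2.392/√(9.81×0.9525) = 0.783, which is less than 1, so the flow is subcritical.

subcritical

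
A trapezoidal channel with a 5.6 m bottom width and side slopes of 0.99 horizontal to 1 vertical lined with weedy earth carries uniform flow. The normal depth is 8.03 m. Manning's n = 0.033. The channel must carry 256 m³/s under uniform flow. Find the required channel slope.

S = 0.000996

With bottom width b = 5.6 m and side slope z = 0.99: A = (b + zy)y = (5.6 + 0.99×8.03)×8.03 = 108.8 m²; P = b + 2y√(1+z²) = 5.6 + 2×8.03×1.407 = 28.2 m.
Hydraulic radius R = A/P = 108.8/28.2 = 3.858 m.
From Manning's equation, S = [nQ / (1 A R^(2/3))]² = [0.033 × 256 / (1 × 108.8 × 3.858^(2/3))]² = 0.000996.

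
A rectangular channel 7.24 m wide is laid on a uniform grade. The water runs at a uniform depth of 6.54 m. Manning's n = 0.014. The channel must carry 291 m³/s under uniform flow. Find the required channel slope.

S = 0.0024

Flow area A = b·y = 7.24 × 6.54 = 47.35 m². Wetted perimeter P = b + 2y = 7.24 + 2×6.54 = 20.32 m.
Hydraulic radius R = A/P = 47.35/20.32 = 2.33 m.
From Manning's equation, S = [nQ / (1 A R^(2/3))]² = [0.014 × 291 / (1 × 47.35 × 2.33^(2/3))]² = 0.0024.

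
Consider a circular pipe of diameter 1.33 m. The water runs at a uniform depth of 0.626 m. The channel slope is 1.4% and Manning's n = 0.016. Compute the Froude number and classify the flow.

For a circular section of diameter D = 1.33 m at depth y = 0.626 m, the central angle is θ = 2 arccos(1 − 2y/D) = 3.024 rad. Then A = (D²/8)(θ − sin θ) = 0.6428 m² and P = Dθ/2 = 2.011 m.
Hydraulic radius R = A/P = 0.6428/2.011 = 0.3196 m.
V = (1/n) R^(2/3) √S = (1/0.016) × 0.3196^(2/3) × √0.014 = 3.457 m/s. Hydraulic depth D_h = A/T = 0.6428/1.328 = 0.4841 m.
Froude number Fr = V/√(g·D_h) = 3.457/√(9.81×0.4841) = 1.59, which is greater than 1, so the flow is supercritical.

supercritical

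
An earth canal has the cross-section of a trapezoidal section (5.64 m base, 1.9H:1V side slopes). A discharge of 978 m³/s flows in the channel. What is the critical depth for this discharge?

At critical depth, Q² T / (g A³) = 1, i.e. A³/T = Q²/g = 978²/9.81 = 97500.
Trying y = 6.65 m: A³/T = 58070 — too small.
Trying y = 7.5 m: A³/T = 97240 — ≈ 97500.

y_c = 7.5 m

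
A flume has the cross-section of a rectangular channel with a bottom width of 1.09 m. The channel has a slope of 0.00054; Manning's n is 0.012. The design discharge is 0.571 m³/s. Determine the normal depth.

Manning's equation rearranged: A R^(2/3) = nQ / (1·√S) = 0.012 × 0.571 / (√0.00054) = 0.2949.
Try y = 0.46 m: A R^(2/3) = 0.1987 — too small.
Try y = 0.71 m: A R^(2/3) = 0.3532 — too large.
Try y = 0.618 m: A R^(2/3) = 0.2949 — close enough.

y_n = 0.618 m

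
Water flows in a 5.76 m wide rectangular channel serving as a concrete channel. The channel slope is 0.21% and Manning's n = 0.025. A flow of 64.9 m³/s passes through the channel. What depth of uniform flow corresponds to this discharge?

y_n = 4.28 m

Manning's equation rearranged: A R^(2/3) = nQ / (1·√S) = 0.025 × 64.9 / (√0.0021) = 35.41.
At y = 5.43 m: A R^(2/3) = 47.67 — too large.
At y = 3.21 m: A R^(2/3) = 24.42 — too small.
At y = 4.28 m: A R^(2/3) = 35.41 — matches.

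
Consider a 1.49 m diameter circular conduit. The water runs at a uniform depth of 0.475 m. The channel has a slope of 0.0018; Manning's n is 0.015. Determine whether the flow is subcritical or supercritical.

For a circular section of diameter D = 1.49 m at depth y = 0.475 m, the central angle is θ = 2 arccos(1 − 2y/D) = 2.4 rad. Then A = (D²/8)(θ − sin θ) = 0.4785 m² and P = Dθ/2 = 1.788 m.
Hydraulic radius R = A/P = 0.4785/1.788 = 0.2676 m.
V = (1/n) R^(2/3) √S = (1/0.015) × 0.2676^(2/3) × √0.0018 = 1.175 m/s. Hydraulic depth D_h = A/T = 0.4785/1.389 = 0.3446 m.
Froude number Fr = V/√(g·D_h) = 1.175/√(9.81×0.3446) = 0.639, which is less than 1, so the flow is subcritical.

subcritical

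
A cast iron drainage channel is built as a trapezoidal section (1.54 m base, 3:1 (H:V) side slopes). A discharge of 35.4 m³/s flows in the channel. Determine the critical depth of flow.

y_c = 1.72 m

At critical depth, Q² T / (g A³) = 1, i.e. A³/T = Q²/g = 35.4²/9.81 = 127.7.
At y = 1.3 m: A³/T = 37.87 — too small.
At y = 2.07 m: A³/T = 295.8 — too large.
At y = 1.72 m: A³/T = 129 — ≈ 127.7.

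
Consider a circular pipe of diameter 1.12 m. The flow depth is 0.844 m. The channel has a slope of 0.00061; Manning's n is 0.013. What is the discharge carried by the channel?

For a circular section of diameter D = 1.12 m at depth y = 0.844 m, the central angle is θ = 2 arccos(1 − 2y/D) = 4.205 rad. Then A = (D²/8)(θ − sin θ) = 0.7965 m² and P = Dθ/2 = 2.355 m.
Hydraulic radius R = A/P = 0.7965/2.355 = 0.3382 m.
Manning's equation: Q = (1/n) A R^(2/3) S^(1/2) = (1/0.013) × 0.7965 × 0.3382^(2/3) × 0.00061^(1/2) = 0.735 m³/s.

Q = 0.735 m³/s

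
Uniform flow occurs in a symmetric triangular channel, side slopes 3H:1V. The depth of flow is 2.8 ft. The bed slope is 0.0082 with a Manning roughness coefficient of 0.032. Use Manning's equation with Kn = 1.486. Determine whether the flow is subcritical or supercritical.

subcritical

For a triangular section with side slope z = 3: A = zy² = 3×2.8² = 23.52 ft²; P = 2y√(1+z²) = 2×2.8×3.162 = 17.71 ft.
Hydraulic radius R = A/P = 23.52/17.71 = 1.328 ft.
V = (1.486/n) R^(2/3) √S = (1.486/0.032) × 1.328^(2/3) × √0.0082 = 5.081 ft/s. Hydraulic depth D_h = A/T = 23.52/16.8 = 1.4 ft.
Froude number Fr = V/√(g·D_h) = 5.081/√(32.2×1.4) = 0.757, which is less than 1, so the flow is subcritical.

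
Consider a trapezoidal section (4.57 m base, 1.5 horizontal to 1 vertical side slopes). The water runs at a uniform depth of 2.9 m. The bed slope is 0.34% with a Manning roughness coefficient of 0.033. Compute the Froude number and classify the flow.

With bottom width b = 4.57 m and side slope z = 1.5: A = (b + zy)y = (4.57 + 1.5×2.9)×2.9 = 25.87 m²; P = b + 2y√(1+z²) = 4.57 + 2×2.9×1.803 = 15.03 m.
Hydraulic radius R = A/P = 25.87/15.03 = 1.722 m.
V = (1/n) R^(2/3) √S = (1/0.033) × 1.722^(2/3) × √0.0034 = 2.538 m/s. Hydraulic depth D_h = A/T = 25.87/13.27 = 1.949 m.
Froude number Fr = V/√(g·D_h) = 2.538/√(9.81×1.949) = 0.58, which is less than 1, so the flow is subcritical.

subcritical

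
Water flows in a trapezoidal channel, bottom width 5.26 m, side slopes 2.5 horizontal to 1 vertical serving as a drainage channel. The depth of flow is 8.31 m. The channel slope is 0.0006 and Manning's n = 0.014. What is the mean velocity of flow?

With bottom width b = 5.26 m and side slope z = 2.5: A = (b + zy)y = (5.26 + 2.5×8.31)×8.31 = 216.4 m²; P = b + 2y√(1+z²) = 5.26 + 2×8.31×2.693 = 50.01 m.
Hydraulic radius R = A/P = 216.4/50.01 = 4.326 m.
From Manning's equation, V = (1/n) R^(2/3) S^(1/2) = (1/0.014) × 4.326^(2/3) × 0.0006^(1/2) = 4.65 m/s.

V = 4.65 m/s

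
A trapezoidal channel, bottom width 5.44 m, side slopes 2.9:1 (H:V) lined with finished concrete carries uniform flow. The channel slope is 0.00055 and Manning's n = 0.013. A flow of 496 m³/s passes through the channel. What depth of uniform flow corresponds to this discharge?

Manning's equation rearranged: A R^(2/3) = nQ / (1·√S) = 0.013 × 496 / (√0.00055) = 274.9.
Try y = 4.48 m: A R^(2/3) = 152.4 — short.
Try y = 7.34 m: A R^(2/3) = 484.9 — over.
Try y = 5.78 m: A R^(2/3) = 275 — ≈ 274.9.

y_n = 5.78 m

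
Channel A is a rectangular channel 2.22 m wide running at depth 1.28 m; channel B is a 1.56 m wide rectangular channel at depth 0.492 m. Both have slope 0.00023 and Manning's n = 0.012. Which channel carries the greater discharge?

channel A

Channel A: Flow area A = b·y = 2.22 × 1.28 = 2.842 m². Wetted perimeter P = b + 2y = 2.22 + 2×1.28 = 4.78 m. Hydraulic radius R = A/P = 2.842/4.78 = 0.5945 m. Q_A = (1/0.012)·2.842·0.5945^(2/3)·√0.00023 = 2.539 m³/s.
Channel B: Flow area A = b·y = 1.56 × 0.492 = 0.7675 m². Wetted perimeter P = b + 2y = 1.56 + 2×0.492 = 2.544 m. Hydraulic radius R = A/P = 0.7675/2.544 = 0.3017 m. Q_B = (1/0.012)·0.7675·0.3017^(2/3)·√0.00023 = 0.4363 m³/s.
Q_A = 2.539 m³/s vs Q_B = 0.4363 m³/s, so channel A carries more.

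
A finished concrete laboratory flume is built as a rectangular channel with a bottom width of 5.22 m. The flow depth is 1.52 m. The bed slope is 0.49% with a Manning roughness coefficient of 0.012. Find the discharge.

Q = 45.1 m³/s

Flow area A = b·y = 5.22 × 1.52 = 7.934 m². Wetted perimeter P = b + 2y = 5.22 + 2×1.52 = 8.26 m.
Hydraulic radius R = A/P = 7.934/8.26 = 0.9606 m.
Manning's equation: Q = (1/n) A R^(2/3) S^(1/2) = (1/0.012) × 7.934 × 0.9606^(2/3) × 0.0049^(1/2) = 45.1 m³/s.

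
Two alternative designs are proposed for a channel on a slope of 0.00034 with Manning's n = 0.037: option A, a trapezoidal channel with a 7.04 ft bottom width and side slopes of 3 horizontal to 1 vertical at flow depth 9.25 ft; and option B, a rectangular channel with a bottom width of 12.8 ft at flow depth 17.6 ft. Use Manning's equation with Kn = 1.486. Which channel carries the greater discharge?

Channel A: With bottom width b = 7.04 ft and side slope z = 3: A = (b + zy)y = (7.04 + 3×9.25)×9.25 = 321.8 ft²; P = b + 2y√(1+z²) = 7.04 + 2×9.25×3.162 = 65.54 ft. Hydraulic radius R = A/P = 321.8/65.54 = 4.91 ft. Q_A = (1.486/0.037)·321.8·4.91^(2/3)·√0.00034 = 688.4 ft³/s.
Channel B: Flow area A = b·y = 12.8 × 17.6 = 225.3 ft². Wetted perimeter P = b + 2y = 12.8 + 2×17.6 = 48 ft. Hydraulic radius R = A/P = 225.3/48 = 4.693 ft. Q_B = (1.486/0.037)·225.3·4.693^(2/3)·√0.00034 = 467.7 ft³/s.
Q_A = 688.4 ft³/s vs Q_B = 467.7 ft³/s, so channel A carries more.

channel A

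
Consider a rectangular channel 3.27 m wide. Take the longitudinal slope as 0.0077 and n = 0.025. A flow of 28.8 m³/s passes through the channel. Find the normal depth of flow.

Manning's equation rearranged: A R^(2/3) = nQ / (1·√S) = 0.025 × 28.8 / (√0.0077) = 8.205.
Try y = 2.82 m: A R^(2/3) = 9.435 — over.
Try y = 2.23 m: A R^(2/3) = 7.014 — short.
Try y = 2.52 m: A R^(2/3) = 8.194 — ≈ 8.205.

y_n = 2.52 m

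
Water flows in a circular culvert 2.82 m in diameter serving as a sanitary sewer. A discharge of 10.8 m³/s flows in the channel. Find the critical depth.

At critical depth, Q² T / (g A³) = 1, i.e. A³/T = Q²/g = 10.8²/9.81 = 11.89.
At y = 1.67 m: A³/T = 20.62 — over.
At y = 1.21 m: A³/T = 6.016 — short.
At y = 1.45 m: A³/T = 12.02 — close enough.

y_c = 1.45 m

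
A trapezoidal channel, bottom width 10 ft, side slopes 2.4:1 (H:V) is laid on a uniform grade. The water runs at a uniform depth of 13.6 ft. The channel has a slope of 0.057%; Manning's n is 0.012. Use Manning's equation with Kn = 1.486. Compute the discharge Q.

With bottom width b = 10 ft and side slope z = 2.4: A = (b + zy)y = (10 + 2.4×13.6)×13.6 = 579.9 ft²; P = b + 2y√(1+z²) = 10 + 2×13.6×2.6 = 80.72 ft.
Hydraulic radius R = A/P = 579.9/80.72 = 7.184 ft.
Manning's equation: Q = (1.486/n) A R^(2/3) S^(1/2) = (1.486/0.012) × 579.9 × 7.184^(2/3) × 0.00057^(1/2) = 6380 ft³/s.

Q = 6380 ft³/s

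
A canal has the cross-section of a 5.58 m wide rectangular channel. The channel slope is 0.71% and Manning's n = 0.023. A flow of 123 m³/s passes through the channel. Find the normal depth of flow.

Manning's equation rearranged: A R^(2/3) = nQ / (1·√S) = 0.023 × 123 / (√0.0071) = 33.57.
At y = 3.8 m: A R^(2/3) = 29.11 — short.
At y = 4.72 m: A R^(2/3) = 38.3 — over.
At y = 4.25 m: A R^(2/3) = 33.57 — matches.

y_n = 4.25 m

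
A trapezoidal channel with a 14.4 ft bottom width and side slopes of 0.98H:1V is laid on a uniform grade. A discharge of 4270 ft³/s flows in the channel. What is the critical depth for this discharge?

At critical depth, Q² T / (g A³) = 1, i.e. A³/T = Q²/g = 4270²/32.2 = 566200.
Try y = 7.73 ft: A³/T = 165900 — too small.
Try y = 11.9 ft: A³/T = 790800 — too large.
Try y = 10.9 ft: A³/T = 571400 — ≈ 566200.

y_c = 10.9 ft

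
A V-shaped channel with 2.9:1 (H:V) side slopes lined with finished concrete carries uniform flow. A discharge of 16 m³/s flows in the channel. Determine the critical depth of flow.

At critical depth, Q² T / (g A³) = 1, i.e. A³/T = Q²/g = 16²/9.81 = 26.1.
Trying y = 1.17 m: A³/T = 9.219 — short.
Trying y = 1.44 m: A³/T = 26.04 — matches.

y_c = 1.44 m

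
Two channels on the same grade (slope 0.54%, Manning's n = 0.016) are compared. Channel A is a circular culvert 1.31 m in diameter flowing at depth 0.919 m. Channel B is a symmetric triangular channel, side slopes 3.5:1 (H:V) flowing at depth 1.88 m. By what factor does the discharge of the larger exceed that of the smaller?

Channel A: For a circular section of diameter D = 1.31 m at depth y = 0.919 m, the central angle is θ = 2 arccos(1 − 2y/D) = 3.971 rad. Then A = (D²/8)(θ − sin θ) = 1.01 m² and P = Dθ/2 = 2.601 m. Hydraulic radius R = A/P = 1.01/2.601 = 0.3883 m. Q_A = (1/0.016)·1.01·0.3883^(2/3)·√0.0054 = 2.469 m³/s.
Channel B: For a triangular section with side slope z = 3.5: A = zy² = 3.5×1.88² = 12.37 m²; P = 2y√(1+z²) = 2×1.88×3.64 = 13.69 m. Hydraulic radius R = A/P = 12.37/13.69 = 0.9038 m. Q_B = (1/0.016)·12.37·0.9038^(2/3)·√0.0054 = 53.11 m³/s.
The larger discharge is 53.11 m³/s and the smaller is 2.469 m³/s; the ratio is 21.5.

21.5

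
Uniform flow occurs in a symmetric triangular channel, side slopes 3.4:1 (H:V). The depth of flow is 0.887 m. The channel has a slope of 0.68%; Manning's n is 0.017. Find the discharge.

For a triangular section with side slope z = 3.4: A = zy² = 3.4×0.887² = 2.675 m²; P = 2y√(1+z²) = 2×0.887×3.544 = 6.287 m.
Hydraulic radius R = A/P = 2.675/6.287 = 0.4255 m.
Manning's equation: Q = (1/n) A R^(2/3) S^(1/2) = (1/0.017) × 2.675 × 0.4255^(2/3) × 0.0068^(1/2) = 7.34 m³/s.

Q = 7.34 m³/s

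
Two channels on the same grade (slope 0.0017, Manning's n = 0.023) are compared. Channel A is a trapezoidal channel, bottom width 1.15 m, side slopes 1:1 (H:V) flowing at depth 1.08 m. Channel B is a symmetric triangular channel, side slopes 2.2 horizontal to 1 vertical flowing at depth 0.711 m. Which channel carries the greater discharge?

channel A

Channel A: With bottom width b = 1.15 m and side slope z = 1: A = (b + zy)y = (1.15 + 1×1.08)×1.08 = 2.408 m²; P = b + 2y√(1+z²) = 1.15 + 2×1.08×1.414 = 4.205 m. Hydraulic radius R = A/P = 2.408/4.205 = 0.5728 m. Q_A = (1/0.023)·2.408·0.5728^(2/3)·√0.0017 = 2.978 m³/s.
Channel B: For a triangular section with side slope z = 2.2: A = zy² = 2.2×0.711² = 1.112 m²; P = 2y√(1+z²) = 2×0.711×2.417 = 3.436 m. Hydraulic radius R = A/P = 1.112/3.436 = 0.3236 m. Q_B = (1/0.023)·1.112·0.3236^(2/3)·√0.0017 = 0.9398 m³/s.
Q_A = 2.978 m³/s vs Q_B = 0.9398 m³/s, so channel A carries more.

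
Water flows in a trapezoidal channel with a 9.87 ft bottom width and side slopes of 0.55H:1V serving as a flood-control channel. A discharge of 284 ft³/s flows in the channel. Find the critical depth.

y_c = 2.8 ft

At critical depth, Q² T / (g A³) = 1, i.e. A³/T = Q²/g = 284²/32.2 = 2505.
Trying y = 3.33 ft: A³/T = 4372 — high.
Trying y = 1.93 ft: A³/T = 783 — low.
Trying y = 2.8 ft: A³/T = 2518 — ≈ 2505.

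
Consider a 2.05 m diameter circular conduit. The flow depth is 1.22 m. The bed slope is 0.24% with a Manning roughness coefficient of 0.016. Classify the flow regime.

subcritical

For a circular section of diameter D = 2.05 m at depth y = 1.22 m, the central angle is θ = 2 arccos(1 − 2y/D) = 3.524 rad. Then A = (D²/8)(θ − sin θ) = 2.048 m² and P = Dθ/2 = 3.613 m.
Hydraulic radius R = A/P = 2.048/3.613 = 0.5668 m.
V = (1/n) R^(2/3) √S = (1/0.016) × 0.5668^(2/3) × √0.0024 = 2.097 m/s. Hydraulic depth D_h = A/T = 2.048/2.013 = 1.017 m.
Froude number Fr = V/√(g·D_h) = 2.097/√(9.81×1.017) = 0.664, which is less than 1, so the flow is subcritical.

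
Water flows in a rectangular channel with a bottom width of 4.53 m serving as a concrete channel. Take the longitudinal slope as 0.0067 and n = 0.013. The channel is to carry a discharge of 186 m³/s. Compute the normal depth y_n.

y_n = 4.88 m

Manning's equation rearranged: A R^(2/3) = nQ / (1·√S) = 0.013 × 186 / (√0.0067) = 29.54.
Trying y = 3.73 m: A R^(2/3) = 21.24 — low.
Trying y = 4.88 m: A R^(2/3) = 29.57 — close enough.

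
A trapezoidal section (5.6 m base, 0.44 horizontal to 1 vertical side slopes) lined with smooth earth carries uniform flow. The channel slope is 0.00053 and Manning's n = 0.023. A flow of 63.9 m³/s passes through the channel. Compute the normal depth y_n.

Manning's equation rearranged: A R^(2/3) = nQ / (1·√S) = 0.023 × 63.9 / (√0.00053) = 63.84.
Try y = 3.54 m: A R^(2/3) = 38.87 — low.
Try y = 5.17 m: A R^(2/3) = 73.17 — high.
Try y = 4.77 m: A R^(2/3) = 63.84 — close enough.

y_n = 4.77 m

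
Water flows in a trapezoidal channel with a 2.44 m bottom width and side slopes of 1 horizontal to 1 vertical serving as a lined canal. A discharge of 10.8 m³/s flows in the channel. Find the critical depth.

At critical depth, Q² T / (g A³) = 1, i.e. A³/T = Q²/g = 10.8²/9.81 = 11.89.
Trying y = 1.17 m: A³/T = 15.76 — too large.
Trying y = 1.08 m: A³/T = 11.94 — close enough.

y_c = 1.08 m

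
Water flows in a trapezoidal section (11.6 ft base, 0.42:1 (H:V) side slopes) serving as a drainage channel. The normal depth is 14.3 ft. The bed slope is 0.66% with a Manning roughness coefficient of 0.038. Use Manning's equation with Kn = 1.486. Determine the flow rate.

Q = 2610 ft³/s

With bottom width b = 11.6 ft and side slope z = 0.42: A = (b + zy)y = (11.6 + 0.42×14.3)×14.3 = 251.8 ft²; P = b + 2y√(1+z²) = 11.6 + 2×14.3×1.085 = 42.62 ft.
Hydraulic radius R = A/P = 251.8/42.62 = 5.907 ft.
Manning's equation: Q = (1.486/n) A R^(2/3) S^(1/2) = (1.486/0.038) × 251.8 × 5.907^(2/3) × 0.0066^(1/2) = 2610 ft³/s.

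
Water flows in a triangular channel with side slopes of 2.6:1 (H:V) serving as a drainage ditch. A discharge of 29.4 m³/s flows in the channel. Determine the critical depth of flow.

At critical depth, Q² T / (g A³) = 1, i.e. A³/T = Q²/g = 29.4²/9.81 = 88.11.
At y = 2.35 m: A³/T = 242.2 — too large.
At y = 1.92 m: A³/T = 88.19 — ≈ 88.11.

y_c = 1.92 m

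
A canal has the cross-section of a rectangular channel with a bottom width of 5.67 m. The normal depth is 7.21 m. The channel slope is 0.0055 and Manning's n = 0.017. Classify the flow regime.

Flow area A = b·y = 5.67 × 7.21 = 40.88 m². Wetted perimeter P = b + 2y = 5.67 + 2×7.21 = 20.09 m.
Hydraulic radius R = A/P = 40.88/20.09 = 2.035 m.
V = (1/n) R^(2/3) √S = (1/0.017) × 2.035^(2/3) × √0.0055 = 7.005 m/s. Hydraulic depth D_h = A/T = 40.88/5.67 = 7.21 m.
Froude number Fr = V/√(g·D_h) = 7.005/√(9.81×7.21) = 0.833, which is less than 1, so the flow is subcritical.

subcritical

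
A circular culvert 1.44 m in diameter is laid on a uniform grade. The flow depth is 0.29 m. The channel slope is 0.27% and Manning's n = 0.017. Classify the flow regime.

For a circular section of diameter D = 1.44 m at depth y = 0.29 m, the central angle is θ = 2 arccos(1 − 2y/D) = 1.862 rad. Then A = (D²/8)(θ − sin θ) = 0.2342 m² and P = Dθ/2 = 1.34 m.
Hydraulic radius R = A/P = 0.2342/1.34 = 0.1747 m.
V = (1/n) R^(2/3) √S = (1/0.017) × 0.1747^(2/3) × √0.0027 = 0.9553 m/s. Hydraulic depth D_h = A/T = 0.2342/1.155 = 0.2028 m.
Froude number Fr = V/√(g·D_h) = 0.9553/√(9.81×0.2028) = 0.677, which is less than 1, so the flow is subcritical.

subcritical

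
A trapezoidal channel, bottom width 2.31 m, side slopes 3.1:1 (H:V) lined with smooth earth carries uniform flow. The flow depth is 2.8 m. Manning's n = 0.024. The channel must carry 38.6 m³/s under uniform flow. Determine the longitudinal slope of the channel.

With bottom width b = 2.31 m and side slope z = 3.1: A = (b + zy)y = (2.31 + 3.1×2.8)×2.8 = 30.77 m²; P = b + 2y√(1+z²) = 2.31 + 2×2.8×3.257 = 20.55 m.
Hydraulic radius R = A/P = 30.77/20.55 = 1.497 m.
From Manning's equation, S = [nQ / (1 A R^(2/3))]² = [0.024 × 38.6 / (1 × 30.77 × 1.497^(2/3))]² = 0.000529.

S = 0.000529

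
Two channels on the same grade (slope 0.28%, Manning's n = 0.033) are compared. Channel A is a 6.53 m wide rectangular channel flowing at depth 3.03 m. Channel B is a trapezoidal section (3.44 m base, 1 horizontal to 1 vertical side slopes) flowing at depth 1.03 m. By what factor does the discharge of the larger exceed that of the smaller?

Channel A: Flow area A = b·y = 6.53 × 3.03 = 19.79 m². Wetted perimeter P = b + 2y = 6.53 + 2×3.03 = 12.59 m. Hydraulic radius R = A/P = 19.79/12.59 = 1.572 m. Q_A = (1/0.033)·19.79·1.572^(2/3)·√0.0028 = 42.89 m³/s.
Channel B: With bottom width b = 3.44 m and side slope z = 1: A = (b + zy)y = (3.44 + 1×1.03)×1.03 = 4.604 m²; P = b + 2y√(1+z²) = 3.44 + 2×1.03×1.414 = 6.353 m. Hydraulic radius R = A/P = 4.604/6.353 = 0.7247 m. Q_B = (1/0.033)·4.604·0.7247^(2/3)·√0.0028 = 5.956 m³/s.
The larger discharge is 42.89 m³/s and the smaller is 5.956 m³/s; the ratio is 7.2.

7.2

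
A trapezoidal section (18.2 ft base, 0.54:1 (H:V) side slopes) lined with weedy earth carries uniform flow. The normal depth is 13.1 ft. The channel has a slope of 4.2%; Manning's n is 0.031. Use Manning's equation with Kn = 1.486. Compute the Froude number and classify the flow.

With bottom width b = 18.2 ft and side slope z = 0.54: A = (b + zy)y = (18.2 + 0.54×13.1)×13.1 = 331.1 ft²; P = b + 2y√(1+z²) = 18.2 + 2×13.1×1.136 = 47.98 ft.
Hydraulic radius R = A/P = 331.1/47.98 = 6.901 ft.
V = (1.486/n) R^(2/3) √S = (1.486/0.031) × 6.901^(2/3) × √0.042 = 35.61 ft/s. Hydraulic depth D_h = A/T = 331.1/32.35 = 10.24 ft.
Froude number Fr = V/√(g·D_h) = 35.61/√(32.2×10.24) = 1.96, which is greater than 1, so the flow is supercritical.

supercritical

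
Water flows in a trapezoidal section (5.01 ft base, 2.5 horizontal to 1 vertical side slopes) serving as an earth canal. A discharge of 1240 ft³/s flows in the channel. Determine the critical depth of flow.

y_c = 5.95 ft

At critical depth, Q² T / (g A³) = 1, i.e. A³/T = Q²/g = 1240²/32.2 = 47750.
Trying y = 4.6 ft: A³/T = 15640 — short.
Trying y = 6.63 ft: A³/T = 76800 — over.
Trying y = 5.95 ft: A³/T = 47650 — ≈ 47750.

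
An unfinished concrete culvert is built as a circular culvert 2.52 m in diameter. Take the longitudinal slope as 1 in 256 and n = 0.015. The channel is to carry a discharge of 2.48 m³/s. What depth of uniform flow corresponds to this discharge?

y_n = 0.687 m

Manning's equation rearranged: A R^(2/3) = nQ / (1·√S) = 0.015 × 2.48 / (√0.003906) = 0.5952.
Trying y = 0.817 m: A R^(2/3) = 0.8334 — too large.
Trying y = 0.687 m: A R^(2/3) = 0.5956 — matches.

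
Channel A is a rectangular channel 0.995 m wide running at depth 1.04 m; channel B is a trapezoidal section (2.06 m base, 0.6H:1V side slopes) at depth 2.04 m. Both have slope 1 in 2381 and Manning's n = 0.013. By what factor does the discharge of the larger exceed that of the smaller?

13.2

Channel A: Flow area A = b·y = 0.995 × 1.04 = 1.035 m². Wetted perimeter P = b + 2y = 0.995 + 2×1.04 = 3.075 m. Hydraulic radius R = A/P = 1.035/3.075 = 0.3365 m. Q_A = (1/0.013)·1.035·0.3365^(2/3)·√0.00042 = 0.7892 m³/s.
Channel B: With bottom width b = 2.06 m and side slope z = 0.6: A = (b + zy)y = (2.06 + 0.6×2.04)×2.04 = 6.699 m²; P = b + 2y√(1+z²) = 2.06 + 2×2.04×1.166 = 6.818 m. Hydraulic radius R = A/P = 6.699/6.818 = 0.9826 m. Q_B = (1/0.013)·6.699·0.9826^(2/3)·√0.00042 = 10.44 m³/s.
The larger discharge is 10.44 m³/s and the smaller is 0.7892 m³/s; the ratio is 13.2.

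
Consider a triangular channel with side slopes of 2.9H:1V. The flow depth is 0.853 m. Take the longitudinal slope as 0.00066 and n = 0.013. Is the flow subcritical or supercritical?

subcritical

For a triangular section with side slope z = 2.9: A = zy² = 2.9×0.853² = 2.11 m²; P = 2y√(1+z²) = 2×0.853×3.068 = 5.233 m.
Hydraulic radius R = A/P = 2.11/5.233 = 0.4032 m.
V = (1/n) R^(2/3) √S = (1/0.013) × 0.4032^(2/3) × √0.00066 = 1.079 m/s. Hydraulic depth D_h = A/T = 2.11/4.947 = 0.4265 m.
Froude number Fr = V/√(g·D_h) = 1.079/√(9.81×0.4265) = 0.527, which is less than 1, so the flow is subcritical.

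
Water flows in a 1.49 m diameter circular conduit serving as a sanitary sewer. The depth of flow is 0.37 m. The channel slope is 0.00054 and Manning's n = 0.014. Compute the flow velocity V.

V = 0.6 m/s

For a circular section of diameter D = 1.49 m at depth y = 0.37 m, the central angle is θ = 2 arccos(1 − 2y/D) = 2.087 rad. Then A = (D²/8)(θ − sin θ) = 0.3377 m² and P = Dθ/2 = 1.555 m.
Hydraulic radius R = A/P = 0.3377/1.555 = 0.2172 m.
From Manning's equation, V = (1/n) R^(2/3) S^(1/2) = (1/0.014) × 0.2172^(2/3) × 0.00054^(1/2) = 0.6 m/s.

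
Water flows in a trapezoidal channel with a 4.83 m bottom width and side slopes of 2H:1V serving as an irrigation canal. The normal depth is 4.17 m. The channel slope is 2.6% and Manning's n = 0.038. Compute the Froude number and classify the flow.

With bottom width b = 4.83 m and side slope z = 2: A = (b + zy)y = (4.83 + 2×4.17)×4.17 = 54.92 m²; P = b + 2y√(1+z²) = 4.83 + 2×4.17×2.236 = 23.48 m.
Hydraulic radius R = A/P = 54.92/23.48 = 2.339 m.
V = (1/n) R^(2/3) √S = (1/0.038) × 2.339^(2/3) × √0.026 = 7.477 m/s. Hydraulic depth D_h = A/T = 54.92/21.51 = 2.553 m.
Froude number Fr = V/√(g·D_h) = 7.477/√(9.81×2.553) = 1.49, which is greater than 1, so the flow is supercritical.

supercritical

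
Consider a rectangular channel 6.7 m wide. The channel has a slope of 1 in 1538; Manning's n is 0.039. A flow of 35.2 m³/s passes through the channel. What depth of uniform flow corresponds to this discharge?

Manning's equation rearranged: A R^(2/3) = nQ / (1·√S) = 0.039 × 35.2 / (√0.0006502) = 53.84.
At y = 4.53 m: A R^(2/3) = 46.98 — too small.
At y = 5.8 m: A R^(2/3) = 64.2 — too large.
At y = 5.04 m: A R^(2/3) = 53.82 — ≈ 53.84.

y_n = 5.04 m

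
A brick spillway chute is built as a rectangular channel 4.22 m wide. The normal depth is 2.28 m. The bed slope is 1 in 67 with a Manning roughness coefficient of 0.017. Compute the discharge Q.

Q = 73.5 m³/s

Flow area A = b·y = 4.22 × 2.28 = 9.622 m². Wetted perimeter P = b + 2y = 4.22 + 2×2.28 = 8.78 m.
Hydraulic radius R = A/P = 9.622/8.78 = 1.096 m.
Manning's equation: Q = (1/n) A R^(2/3) S^(1/2) = (1/0.017) × 9.622 × 1.096^(2/3) × 0.01493^(1/2) = 73.5 m³/s.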